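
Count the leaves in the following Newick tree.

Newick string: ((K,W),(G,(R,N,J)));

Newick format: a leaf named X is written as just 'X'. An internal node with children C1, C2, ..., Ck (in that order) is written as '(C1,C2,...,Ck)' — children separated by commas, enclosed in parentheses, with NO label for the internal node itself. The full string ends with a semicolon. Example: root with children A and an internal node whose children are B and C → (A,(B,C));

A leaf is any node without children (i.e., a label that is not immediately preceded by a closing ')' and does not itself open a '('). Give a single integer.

Answer: 6

Derivation:
Newick: ((K,W),(G,(R,N,J)));
Scan left-to-right; a leaf is any maximal label run not followed by '(':
  pos 2: leaf 'K' → count = 1
  pos 4: leaf 'W' → count = 2
  pos 8: leaf 'G' → count = 3
  pos 11: leaf 'R' → count = 4
  pos 13: leaf 'N' → count = 5
  pos 15: leaf 'J' → count = 6
Total leaves: 6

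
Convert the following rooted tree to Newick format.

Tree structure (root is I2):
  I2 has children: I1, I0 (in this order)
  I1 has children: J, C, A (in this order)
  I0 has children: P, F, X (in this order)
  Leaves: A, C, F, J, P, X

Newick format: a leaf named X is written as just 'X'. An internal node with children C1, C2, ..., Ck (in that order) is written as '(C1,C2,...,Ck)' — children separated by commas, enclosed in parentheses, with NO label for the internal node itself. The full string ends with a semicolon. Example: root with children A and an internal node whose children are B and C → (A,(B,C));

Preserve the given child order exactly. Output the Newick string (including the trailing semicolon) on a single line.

internal I2 with children ['I1', 'I0']
  internal I1 with children ['J', 'C', 'A']
    leaf 'J' → 'J'
    leaf 'C' → 'C'
    leaf 'A' → 'A'
  → '(J,C,A)'
  internal I0 with children ['P', 'F', 'X']
    leaf 'P' → 'P'
    leaf 'F' → 'F'
    leaf 'X' → 'X'
  → '(P,F,X)'
→ '((J,C,A),(P,F,X))'
Final: ((J,C,A),(P,F,X));

Answer: ((J,C,A),(P,F,X));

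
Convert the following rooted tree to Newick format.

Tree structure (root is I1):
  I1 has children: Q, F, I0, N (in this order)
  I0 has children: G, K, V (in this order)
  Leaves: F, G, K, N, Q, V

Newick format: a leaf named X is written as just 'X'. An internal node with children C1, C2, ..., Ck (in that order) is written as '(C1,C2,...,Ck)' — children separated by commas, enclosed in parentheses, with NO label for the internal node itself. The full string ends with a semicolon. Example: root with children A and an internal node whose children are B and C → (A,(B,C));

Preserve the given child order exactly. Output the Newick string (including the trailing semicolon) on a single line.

Answer: (Q,F,(G,K,V),N);

Derivation:
internal I1 with children ['Q', 'F', 'I0', 'N']
  leaf 'Q' → 'Q'
  leaf 'F' → 'F'
  internal I0 with children ['G', 'K', 'V']
    leaf 'G' → 'G'
    leaf 'K' → 'K'
    leaf 'V' → 'V'
  → '(G,K,V)'
  leaf 'N' → 'N'
→ '(Q,F,(G,K,V),N)'
Final: (Q,F,(G,K,V),N);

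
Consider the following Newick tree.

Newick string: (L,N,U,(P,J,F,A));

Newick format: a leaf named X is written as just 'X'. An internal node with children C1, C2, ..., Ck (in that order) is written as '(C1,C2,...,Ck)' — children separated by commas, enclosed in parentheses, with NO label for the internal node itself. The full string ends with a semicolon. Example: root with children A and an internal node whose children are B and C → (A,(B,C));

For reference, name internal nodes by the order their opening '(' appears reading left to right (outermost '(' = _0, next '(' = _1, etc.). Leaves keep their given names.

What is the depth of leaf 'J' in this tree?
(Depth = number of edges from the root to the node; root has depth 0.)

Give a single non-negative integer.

Newick: (L,N,U,(P,J,F,A));
Naming internals by '(' encounter order: outermost '(' = _0, next = _1, ...
Query node: J
Path from root: _0 -> _1 -> J
Depth of J: 2 (number of edges from root)

Answer: 2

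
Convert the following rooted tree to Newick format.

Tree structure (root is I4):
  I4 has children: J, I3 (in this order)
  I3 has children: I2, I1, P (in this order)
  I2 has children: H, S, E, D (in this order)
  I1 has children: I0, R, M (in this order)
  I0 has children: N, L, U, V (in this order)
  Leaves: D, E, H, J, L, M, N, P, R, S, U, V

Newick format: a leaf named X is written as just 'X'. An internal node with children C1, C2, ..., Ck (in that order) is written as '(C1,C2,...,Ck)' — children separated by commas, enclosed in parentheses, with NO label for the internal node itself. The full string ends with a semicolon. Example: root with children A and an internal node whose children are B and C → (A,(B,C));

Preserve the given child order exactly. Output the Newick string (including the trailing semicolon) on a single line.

Answer: (J,((H,S,E,D),((N,L,U,V),R,M),P));

Derivation:
internal I4 with children ['J', 'I3']
  leaf 'J' → 'J'
  internal I3 with children ['I2', 'I1', 'P']
    internal I2 with children ['H', 'S', 'E', 'D']
      leaf 'H' → 'H'
      leaf 'S' → 'S'
      leaf 'E' → 'E'
      leaf 'D' → 'D'
    → '(H,S,E,D)'
    internal I1 with children ['I0', 'R', 'M']
      internal I0 with children ['N', 'L', 'U', 'V']
        leaf 'N' → 'N'
        leaf 'L' → 'L'
        leaf 'U' → 'U'
        leaf 'V' → 'V'
      → '(N,L,U,V)'
      leaf 'R' → 'R'
      leaf 'M' → 'M'
    → '((N,L,U,V),R,M)'
    leaf 'P' → 'P'
  → '((H,S,E,D),((N,L,U,V),R,M),P)'
→ '(J,((H,S,E,D),((N,L,U,V),R,M),P))'
Final: (J,((H,S,E,D),((N,L,U,V),R,M),P));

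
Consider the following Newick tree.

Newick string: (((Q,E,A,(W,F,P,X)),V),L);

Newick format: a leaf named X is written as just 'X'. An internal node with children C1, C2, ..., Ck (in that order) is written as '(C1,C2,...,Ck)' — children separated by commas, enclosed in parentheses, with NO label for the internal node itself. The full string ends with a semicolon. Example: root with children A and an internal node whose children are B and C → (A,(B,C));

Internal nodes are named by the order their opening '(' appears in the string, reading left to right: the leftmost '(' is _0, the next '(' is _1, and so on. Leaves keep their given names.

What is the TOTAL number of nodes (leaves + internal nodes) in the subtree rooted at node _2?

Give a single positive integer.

Answer: 9

Derivation:
Newick: (((Q,E,A,(W,F,P,X)),V),L);
Locate _2: it is the '(' at position 2 (the 3rd '(' reading left to right).
Query: subtree rooted at _2
_2: subtree_size = 1 + 8
  Q: subtree_size = 1 + 0
  E: subtree_size = 1 + 0
  A: subtree_size = 1 + 0
  _3: subtree_size = 1 + 4
    W: subtree_size = 1 + 0
    F: subtree_size = 1 + 0
    P: subtree_size = 1 + 0
    X: subtree_size = 1 + 0
Total subtree size of _2: 9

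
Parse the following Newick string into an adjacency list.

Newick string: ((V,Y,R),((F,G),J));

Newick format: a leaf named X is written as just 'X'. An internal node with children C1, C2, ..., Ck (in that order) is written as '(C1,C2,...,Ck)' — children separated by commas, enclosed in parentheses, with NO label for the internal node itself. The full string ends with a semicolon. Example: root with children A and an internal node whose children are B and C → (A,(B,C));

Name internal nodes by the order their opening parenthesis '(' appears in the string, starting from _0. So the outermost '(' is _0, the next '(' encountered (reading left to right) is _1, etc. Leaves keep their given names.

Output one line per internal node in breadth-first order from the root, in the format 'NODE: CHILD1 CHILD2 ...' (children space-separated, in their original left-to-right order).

Input: ((V,Y,R),((F,G),J));
Scanning left-to-right, naming '(' by encounter order:
  pos 0: '(' -> open internal node _0 (depth 1)
  pos 1: '(' -> open internal node _1 (depth 2)
  pos 7: ')' -> close internal node _1 (now at depth 1)
  pos 9: '(' -> open internal node _2 (depth 2)
  pos 10: '(' -> open internal node _3 (depth 3)
  pos 14: ')' -> close internal node _3 (now at depth 2)
  pos 17: ')' -> close internal node _2 (now at depth 1)
  pos 18: ')' -> close internal node _0 (now at depth 0)
Total internal nodes: 4
BFS adjacency from root:
  _0: _1 _2
  _1: V Y R
  _2: _3 J
  _3: F G

Answer: _0: _1 _2
_1: V Y R
_2: _3 J
_3: F G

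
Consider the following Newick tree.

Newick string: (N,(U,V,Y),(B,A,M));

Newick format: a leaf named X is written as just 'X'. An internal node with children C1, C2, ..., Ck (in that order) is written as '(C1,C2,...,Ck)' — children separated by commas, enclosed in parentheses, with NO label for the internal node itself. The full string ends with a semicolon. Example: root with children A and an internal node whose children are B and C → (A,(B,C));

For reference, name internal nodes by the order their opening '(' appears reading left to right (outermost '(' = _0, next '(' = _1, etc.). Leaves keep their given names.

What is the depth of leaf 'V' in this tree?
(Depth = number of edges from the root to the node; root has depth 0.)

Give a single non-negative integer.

Newick: (N,(U,V,Y),(B,A,M));
Naming internals by '(' encounter order: outermost '(' = _0, next = _1, ...
Query node: V
Path from root: _0 -> _1 -> V
Depth of V: 2 (number of edges from root)

Answer: 2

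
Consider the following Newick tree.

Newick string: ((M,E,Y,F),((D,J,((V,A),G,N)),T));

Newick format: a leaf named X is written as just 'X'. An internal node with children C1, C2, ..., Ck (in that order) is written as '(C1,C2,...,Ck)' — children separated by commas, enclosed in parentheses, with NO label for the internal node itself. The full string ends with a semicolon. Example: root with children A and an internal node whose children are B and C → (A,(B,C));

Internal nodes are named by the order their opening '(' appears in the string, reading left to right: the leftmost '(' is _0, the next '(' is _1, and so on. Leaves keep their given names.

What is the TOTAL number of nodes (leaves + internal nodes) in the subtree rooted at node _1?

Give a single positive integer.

Newick: ((M,E,Y,F),((D,J,((V,A),G,N)),T));
Locate _1: it is the '(' at position 1 (the 2nd '(' reading left to right).
Query: subtree rooted at _1
_1: subtree_size = 1 + 4
  M: subtree_size = 1 + 0
  E: subtree_size = 1 + 0
  Y: subtree_size = 1 + 0
  F: subtree_size = 1 + 0
Total subtree size of _1: 5

Answer: 5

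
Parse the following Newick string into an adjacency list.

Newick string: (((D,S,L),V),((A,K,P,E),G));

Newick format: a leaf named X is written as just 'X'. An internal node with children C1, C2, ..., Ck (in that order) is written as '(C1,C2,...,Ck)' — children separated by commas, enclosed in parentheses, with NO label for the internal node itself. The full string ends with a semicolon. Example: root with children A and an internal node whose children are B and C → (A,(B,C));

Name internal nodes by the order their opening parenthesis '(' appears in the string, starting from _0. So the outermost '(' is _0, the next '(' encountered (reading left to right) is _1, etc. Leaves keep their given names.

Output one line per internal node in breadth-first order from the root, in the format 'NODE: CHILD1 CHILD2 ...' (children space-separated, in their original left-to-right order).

Input: (((D,S,L),V),((A,K,P,E),G));
Scanning left-to-right, naming '(' by encounter order:
  pos 0: '(' -> open internal node _0 (depth 1)
  pos 1: '(' -> open internal node _1 (depth 2)
  pos 2: '(' -> open internal node _2 (depth 3)
  pos 8: ')' -> close internal node _2 (now at depth 2)
  pos 11: ')' -> close internal node _1 (now at depth 1)
  pos 13: '(' -> open internal node _3 (depth 2)
  pos 14: '(' -> open internal node _4 (depth 3)
  pos 22: ')' -> close internal node _4 (now at depth 2)
  pos 25: ')' -> close internal node _3 (now at depth 1)
  pos 26: ')' -> close internal node _0 (now at depth 0)
Total internal nodes: 5
BFS adjacency from root:
  _0: _1 _3
  _1: _2 V
  _3: _4 G
  _2: D S L
  _4: A K P E

Answer: _0: _1 _3
_1: _2 V
_3: _4 G
_2: D S L
_4: A K P E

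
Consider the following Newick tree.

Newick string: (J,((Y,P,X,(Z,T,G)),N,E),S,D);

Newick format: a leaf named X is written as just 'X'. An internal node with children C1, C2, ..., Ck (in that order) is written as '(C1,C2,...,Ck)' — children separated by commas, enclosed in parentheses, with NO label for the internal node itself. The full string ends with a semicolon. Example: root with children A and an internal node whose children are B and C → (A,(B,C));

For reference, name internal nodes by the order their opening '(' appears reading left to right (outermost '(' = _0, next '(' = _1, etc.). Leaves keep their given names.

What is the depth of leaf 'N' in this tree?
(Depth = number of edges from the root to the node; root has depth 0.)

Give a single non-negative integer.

Newick: (J,((Y,P,X,(Z,T,G)),N,E),S,D);
Naming internals by '(' encounter order: outermost '(' = _0, next = _1, ...
Query node: N
Path from root: _0 -> _1 -> N
Depth of N: 2 (number of edges from root)

Answer: 2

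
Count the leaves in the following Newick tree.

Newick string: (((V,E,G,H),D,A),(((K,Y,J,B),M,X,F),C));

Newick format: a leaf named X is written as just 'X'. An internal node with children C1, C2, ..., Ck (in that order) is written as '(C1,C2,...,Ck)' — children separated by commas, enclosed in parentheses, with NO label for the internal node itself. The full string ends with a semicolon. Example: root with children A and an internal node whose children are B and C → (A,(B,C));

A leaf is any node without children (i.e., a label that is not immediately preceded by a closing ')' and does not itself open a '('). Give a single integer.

Answer: 14

Derivation:
Newick: (((V,E,G,H),D,A),(((K,Y,J,B),M,X,F),C));
Scan left-to-right; a leaf is any maximal label run not followed by '(':
  pos 3: leaf 'V' → count = 1
  pos 5: leaf 'E' → count = 2
  pos 7: leaf 'G' → count = 3
  pos 9: leaf 'H' → count = 4
  pos 12: leaf 'D' → count = 5
  pos 14: leaf 'A' → count = 6
  pos 20: leaf 'K' → count = 7
  pos 22: leaf 'Y' → count = 8
  pos 24: leaf 'J' → count = 9
  pos 26: leaf 'B' → count = 10
  pos 29: leaf 'M' → count = 11
  pos 31: leaf 'X' → count = 12
  pos 33: leaf 'F' → count = 13
  pos 36: leaf 'C' → count = 14
Total leaves: 14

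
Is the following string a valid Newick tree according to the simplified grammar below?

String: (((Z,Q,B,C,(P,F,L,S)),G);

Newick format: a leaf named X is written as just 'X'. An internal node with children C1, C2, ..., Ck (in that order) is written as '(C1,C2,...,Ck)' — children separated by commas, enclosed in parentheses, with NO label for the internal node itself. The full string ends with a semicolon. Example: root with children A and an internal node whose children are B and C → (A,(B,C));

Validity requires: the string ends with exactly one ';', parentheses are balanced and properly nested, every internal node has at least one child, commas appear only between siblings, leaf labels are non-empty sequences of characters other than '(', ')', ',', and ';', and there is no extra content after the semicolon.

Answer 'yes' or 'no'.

Answer: no

Derivation:
Input: (((Z,Q,B,C,(P,F,L,S)),G);
Paren balance: 4 '(' vs 3 ')' MISMATCH
Ends with single ';': True
Full parse: FAILS (expected , or ) at pos 24)
Valid: False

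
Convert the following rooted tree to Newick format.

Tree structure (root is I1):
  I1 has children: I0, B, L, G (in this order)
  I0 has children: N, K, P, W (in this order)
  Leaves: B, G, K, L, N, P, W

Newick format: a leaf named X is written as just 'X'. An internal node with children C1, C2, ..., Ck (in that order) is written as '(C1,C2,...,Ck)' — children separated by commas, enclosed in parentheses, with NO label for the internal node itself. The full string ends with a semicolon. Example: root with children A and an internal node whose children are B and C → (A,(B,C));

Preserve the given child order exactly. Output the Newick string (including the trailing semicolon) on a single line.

Answer: ((N,K,P,W),B,L,G);

Derivation:
internal I1 with children ['I0', 'B', 'L', 'G']
  internal I0 with children ['N', 'K', 'P', 'W']
    leaf 'N' → 'N'
    leaf 'K' → 'K'
    leaf 'P' → 'P'
    leaf 'W' → 'W'
  → '(N,K,P,W)'
  leaf 'B' → 'B'
  leaf 'L' → 'L'
  leaf 'G' → 'G'
→ '((N,K,P,W),B,L,G)'
Final: ((N,K,P,W),B,L,G);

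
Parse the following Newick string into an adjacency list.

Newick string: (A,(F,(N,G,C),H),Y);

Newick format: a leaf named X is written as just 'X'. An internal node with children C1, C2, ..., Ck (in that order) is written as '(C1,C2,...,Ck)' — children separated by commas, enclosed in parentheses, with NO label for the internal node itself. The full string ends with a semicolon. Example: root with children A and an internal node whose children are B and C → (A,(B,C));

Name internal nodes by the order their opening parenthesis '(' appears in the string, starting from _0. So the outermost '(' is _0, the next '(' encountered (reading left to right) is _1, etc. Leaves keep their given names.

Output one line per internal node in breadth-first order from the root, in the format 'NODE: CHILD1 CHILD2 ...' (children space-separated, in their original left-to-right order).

Answer: _0: A _1 Y
_1: F _2 H
_2: N G C

Derivation:
Input: (A,(F,(N,G,C),H),Y);
Scanning left-to-right, naming '(' by encounter order:
  pos 0: '(' -> open internal node _0 (depth 1)
  pos 3: '(' -> open internal node _1 (depth 2)
  pos 6: '(' -> open internal node _2 (depth 3)
  pos 12: ')' -> close internal node _2 (now at depth 2)
  pos 15: ')' -> close internal node _1 (now at depth 1)
  pos 18: ')' -> close internal node _0 (now at depth 0)
Total internal nodes: 3
BFS adjacency from root:
  _0: A _1 Y
  _1: F _2 H
  _2: N G C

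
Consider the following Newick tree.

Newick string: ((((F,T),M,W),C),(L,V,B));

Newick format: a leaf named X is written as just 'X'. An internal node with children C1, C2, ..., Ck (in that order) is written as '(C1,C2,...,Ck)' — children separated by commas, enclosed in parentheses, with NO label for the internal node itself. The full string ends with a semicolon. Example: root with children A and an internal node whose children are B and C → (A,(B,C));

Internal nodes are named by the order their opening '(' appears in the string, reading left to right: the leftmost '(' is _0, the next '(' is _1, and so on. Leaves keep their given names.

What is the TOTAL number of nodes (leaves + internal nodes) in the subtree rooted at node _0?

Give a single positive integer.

Answer: 13

Derivation:
Newick: ((((F,T),M,W),C),(L,V,B));
Locate _0: it is the '(' at position 0 (the 1st '(' reading left to right).
Query: subtree rooted at _0
_0: subtree_size = 1 + 12
  _1: subtree_size = 1 + 7
    _2: subtree_size = 1 + 5
      _3: subtree_size = 1 + 2
        F: subtree_size = 1 + 0
        T: subtree_size = 1 + 0
      M: subtree_size = 1 + 0
      W: subtree_size = 1 + 0
    C: subtree_size = 1 + 0
  _4: subtree_size = 1 + 3
    L: subtree_size = 1 + 0
    V: subtree_size = 1 + 0
    B: subtree_size = 1 + 0
Total subtree size of _0: 13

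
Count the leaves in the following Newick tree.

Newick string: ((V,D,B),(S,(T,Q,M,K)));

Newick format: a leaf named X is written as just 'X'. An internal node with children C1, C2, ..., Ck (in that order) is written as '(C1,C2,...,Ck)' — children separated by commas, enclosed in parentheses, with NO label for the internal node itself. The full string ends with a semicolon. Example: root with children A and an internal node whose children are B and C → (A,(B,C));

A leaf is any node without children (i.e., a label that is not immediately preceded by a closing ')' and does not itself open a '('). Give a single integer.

Answer: 8

Derivation:
Newick: ((V,D,B),(S,(T,Q,M,K)));
Scan left-to-right; a leaf is any maximal label run not followed by '(':
  pos 2: leaf 'V' → count = 1
  pos 4: leaf 'D' → count = 2
  pos 6: leaf 'B' → count = 3
  pos 10: leaf 'S' → count = 4
  pos 13: leaf 'T' → count = 5
  pos 15: leaf 'Q' → count = 6
  pos 17: leaf 'M' → count = 7
  pos 19: leaf 'K' → count = 8
Total leaves: 8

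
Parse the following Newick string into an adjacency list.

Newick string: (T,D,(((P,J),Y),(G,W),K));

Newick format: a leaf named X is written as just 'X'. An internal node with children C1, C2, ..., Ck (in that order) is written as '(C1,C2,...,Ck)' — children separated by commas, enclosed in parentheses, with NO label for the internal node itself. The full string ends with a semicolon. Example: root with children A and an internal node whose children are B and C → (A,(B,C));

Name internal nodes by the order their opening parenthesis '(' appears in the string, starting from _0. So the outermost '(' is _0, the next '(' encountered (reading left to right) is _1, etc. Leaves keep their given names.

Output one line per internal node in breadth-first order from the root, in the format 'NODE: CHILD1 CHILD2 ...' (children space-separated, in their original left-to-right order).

Answer: _0: T D _1
_1: _2 _4 K
_2: _3 Y
_4: G W
_3: P J

Derivation:
Input: (T,D,(((P,J),Y),(G,W),K));
Scanning left-to-right, naming '(' by encounter order:
  pos 0: '(' -> open internal node _0 (depth 1)
  pos 5: '(' -> open internal node _1 (depth 2)
  pos 6: '(' -> open internal node _2 (depth 3)
  pos 7: '(' -> open internal node _3 (depth 4)
  pos 11: ')' -> close internal node _3 (now at depth 3)
  pos 14: ')' -> close internal node _2 (now at depth 2)
  pos 16: '(' -> open internal node _4 (depth 3)
  pos 20: ')' -> close internal node _4 (now at depth 2)
  pos 23: ')' -> close internal node _1 (now at depth 1)
  pos 24: ')' -> close internal node _0 (now at depth 0)
Total internal nodes: 5
BFS adjacency from root:
  _0: T D _1
  _1: _2 _4 K
  _2: _3 Y
  _4: G W
  _3: P J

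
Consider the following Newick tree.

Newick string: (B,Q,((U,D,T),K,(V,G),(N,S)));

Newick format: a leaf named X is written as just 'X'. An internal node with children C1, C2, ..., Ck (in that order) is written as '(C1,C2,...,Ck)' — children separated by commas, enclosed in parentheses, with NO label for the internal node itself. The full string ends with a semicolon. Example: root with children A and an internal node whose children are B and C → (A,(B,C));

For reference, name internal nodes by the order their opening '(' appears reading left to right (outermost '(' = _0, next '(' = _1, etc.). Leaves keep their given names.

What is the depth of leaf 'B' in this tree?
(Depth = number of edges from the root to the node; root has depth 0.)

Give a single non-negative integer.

Newick: (B,Q,((U,D,T),K,(V,G),(N,S)));
Naming internals by '(' encounter order: outermost '(' = _0, next = _1, ...
Query node: B
Path from root: _0 -> B
Depth of B: 1 (number of edges from root)

Answer: 1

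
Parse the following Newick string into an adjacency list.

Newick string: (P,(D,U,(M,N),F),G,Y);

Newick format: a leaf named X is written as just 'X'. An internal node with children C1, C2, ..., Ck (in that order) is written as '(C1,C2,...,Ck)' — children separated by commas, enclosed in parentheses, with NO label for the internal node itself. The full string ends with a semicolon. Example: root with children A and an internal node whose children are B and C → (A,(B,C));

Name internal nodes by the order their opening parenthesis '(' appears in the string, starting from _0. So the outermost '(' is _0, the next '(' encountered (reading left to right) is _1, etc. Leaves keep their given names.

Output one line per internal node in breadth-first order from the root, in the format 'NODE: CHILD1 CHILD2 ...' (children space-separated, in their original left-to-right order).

Input: (P,(D,U,(M,N),F),G,Y);
Scanning left-to-right, naming '(' by encounter order:
  pos 0: '(' -> open internal node _0 (depth 1)
  pos 3: '(' -> open internal node _1 (depth 2)
  pos 8: '(' -> open internal node _2 (depth 3)
  pos 12: ')' -> close internal node _2 (now at depth 2)
  pos 15: ')' -> close internal node _1 (now at depth 1)
  pos 20: ')' -> close internal node _0 (now at depth 0)
Total internal nodes: 3
BFS adjacency from root:
  _0: P _1 G Y
  _1: D U _2 F
  _2: M N

Answer: _0: P _1 G Y
_1: D U _2 F
_2: M N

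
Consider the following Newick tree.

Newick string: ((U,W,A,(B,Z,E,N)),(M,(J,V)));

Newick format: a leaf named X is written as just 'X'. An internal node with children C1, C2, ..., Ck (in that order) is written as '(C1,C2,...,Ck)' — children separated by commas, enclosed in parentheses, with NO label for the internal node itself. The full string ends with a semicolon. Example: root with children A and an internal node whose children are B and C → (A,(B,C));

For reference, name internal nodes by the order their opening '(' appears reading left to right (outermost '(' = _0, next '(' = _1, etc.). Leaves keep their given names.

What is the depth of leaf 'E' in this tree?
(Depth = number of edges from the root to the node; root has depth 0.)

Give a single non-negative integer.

Newick: ((U,W,A,(B,Z,E,N)),(M,(J,V)));
Naming internals by '(' encounter order: outermost '(' = _0, next = _1, ...
Query node: E
Path from root: _0 -> _1 -> _2 -> E
Depth of E: 3 (number of edges from root)

Answer: 3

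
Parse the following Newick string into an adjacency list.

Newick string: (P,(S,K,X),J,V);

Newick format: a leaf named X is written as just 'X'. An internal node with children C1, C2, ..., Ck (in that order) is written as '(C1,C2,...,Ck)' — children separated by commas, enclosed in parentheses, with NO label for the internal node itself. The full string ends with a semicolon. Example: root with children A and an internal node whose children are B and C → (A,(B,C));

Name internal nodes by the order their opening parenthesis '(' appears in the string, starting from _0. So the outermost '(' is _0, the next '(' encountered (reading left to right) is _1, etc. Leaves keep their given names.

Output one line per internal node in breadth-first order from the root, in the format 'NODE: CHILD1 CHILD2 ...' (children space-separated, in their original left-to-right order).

Answer: _0: P _1 J V
_1: S K X

Derivation:
Input: (P,(S,K,X),J,V);
Scanning left-to-right, naming '(' by encounter order:
  pos 0: '(' -> open internal node _0 (depth 1)
  pos 3: '(' -> open internal node _1 (depth 2)
  pos 9: ')' -> close internal node _1 (now at depth 1)
  pos 14: ')' -> close internal node _0 (now at depth 0)
Total internal nodes: 2
BFS adjacency from root:
  _0: P _1 J V
  _1: S K X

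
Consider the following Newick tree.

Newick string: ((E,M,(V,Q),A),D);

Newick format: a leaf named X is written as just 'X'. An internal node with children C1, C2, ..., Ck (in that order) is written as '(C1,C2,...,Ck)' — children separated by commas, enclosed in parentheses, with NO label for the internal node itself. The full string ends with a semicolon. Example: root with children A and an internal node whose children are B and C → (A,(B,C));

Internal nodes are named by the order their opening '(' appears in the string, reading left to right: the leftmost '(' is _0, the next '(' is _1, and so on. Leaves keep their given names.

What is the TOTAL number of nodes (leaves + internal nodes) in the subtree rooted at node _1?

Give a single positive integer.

Answer: 7

Derivation:
Newick: ((E,M,(V,Q),A),D);
Locate _1: it is the '(' at position 1 (the 2nd '(' reading left to right).
Query: subtree rooted at _1
_1: subtree_size = 1 + 6
  E: subtree_size = 1 + 0
  M: subtree_size = 1 + 0
  _2: subtree_size = 1 + 2
    V: subtree_size = 1 + 0
    Q: subtree_size = 1 + 0
  A: subtree_size = 1 + 0
Total subtree size of _1: 7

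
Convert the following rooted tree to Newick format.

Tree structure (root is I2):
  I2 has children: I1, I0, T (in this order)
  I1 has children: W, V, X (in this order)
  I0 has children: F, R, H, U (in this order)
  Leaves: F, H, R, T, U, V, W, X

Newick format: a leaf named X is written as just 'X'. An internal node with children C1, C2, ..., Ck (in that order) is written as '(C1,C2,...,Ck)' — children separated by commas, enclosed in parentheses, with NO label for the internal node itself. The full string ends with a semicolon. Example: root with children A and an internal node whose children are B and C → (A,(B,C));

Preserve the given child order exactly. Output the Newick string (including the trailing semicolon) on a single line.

Answer: ((W,V,X),(F,R,H,U),T);

Derivation:
internal I2 with children ['I1', 'I0', 'T']
  internal I1 with children ['W', 'V', 'X']
    leaf 'W' → 'W'
    leaf 'V' → 'V'
    leaf 'X' → 'X'
  → '(W,V,X)'
  internal I0 with children ['F', 'R', 'H', 'U']
    leaf 'F' → 'F'
    leaf 'R' → 'R'
    leaf 'H' → 'H'
    leaf 'U' → 'U'
  → '(F,R,H,U)'
  leaf 'T' → 'T'
→ '((W,V,X),(F,R,H,U),T)'
Final: ((W,V,X),(F,R,H,U),T);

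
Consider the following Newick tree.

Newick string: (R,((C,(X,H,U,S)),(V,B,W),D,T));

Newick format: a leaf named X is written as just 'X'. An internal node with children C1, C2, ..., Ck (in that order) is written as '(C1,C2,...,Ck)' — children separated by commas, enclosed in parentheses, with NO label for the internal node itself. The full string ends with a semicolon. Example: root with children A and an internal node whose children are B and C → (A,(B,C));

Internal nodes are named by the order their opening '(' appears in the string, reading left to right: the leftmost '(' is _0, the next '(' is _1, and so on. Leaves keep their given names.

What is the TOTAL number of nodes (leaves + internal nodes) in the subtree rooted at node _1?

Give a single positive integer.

Newick: (R,((C,(X,H,U,S)),(V,B,W),D,T));
Locate _1: it is the '(' at position 3 (the 2nd '(' reading left to right).
Query: subtree rooted at _1
_1: subtree_size = 1 + 13
  _2: subtree_size = 1 + 6
    C: subtree_size = 1 + 0
    _3: subtree_size = 1 + 4
      X: subtree_size = 1 + 0
      H: subtree_size = 1 + 0
      U: subtree_size = 1 + 0
      S: subtree_size = 1 + 0
  _4: subtree_size = 1 + 3
    V: subtree_size = 1 + 0
    B: subtree_size = 1 + 0
    W: subtree_size = 1 + 0
  D: subtree_size = 1 + 0
  T: subtree_size = 1 + 0
Total subtree size of _1: 14

Answer: 14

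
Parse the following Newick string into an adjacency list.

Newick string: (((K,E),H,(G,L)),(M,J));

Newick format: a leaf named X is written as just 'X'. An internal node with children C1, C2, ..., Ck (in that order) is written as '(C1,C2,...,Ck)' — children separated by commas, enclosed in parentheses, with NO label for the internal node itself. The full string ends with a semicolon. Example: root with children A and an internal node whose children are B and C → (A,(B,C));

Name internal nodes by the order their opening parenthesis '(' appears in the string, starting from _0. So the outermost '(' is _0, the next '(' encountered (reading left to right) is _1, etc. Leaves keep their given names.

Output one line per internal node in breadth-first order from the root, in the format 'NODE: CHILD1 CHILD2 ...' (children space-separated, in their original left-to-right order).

Answer: _0: _1 _4
_1: _2 H _3
_4: M J
_2: K E
_3: G L

Derivation:
Input: (((K,E),H,(G,L)),(M,J));
Scanning left-to-right, naming '(' by encounter order:
  pos 0: '(' -> open internal node _0 (depth 1)
  pos 1: '(' -> open internal node _1 (depth 2)
  pos 2: '(' -> open internal node _2 (depth 3)
  pos 6: ')' -> close internal node _2 (now at depth 2)
  pos 10: '(' -> open internal node _3 (depth 3)
  pos 14: ')' -> close internal node _3 (now at depth 2)
  pos 15: ')' -> close internal node _1 (now at depth 1)
  pos 17: '(' -> open internal node _4 (depth 2)
  pos 21: ')' -> close internal node _4 (now at depth 1)
  pos 22: ')' -> close internal node _0 (now at depth 0)
Total internal nodes: 5
BFS adjacency from root:
  _0: _1 _4
  _1: _2 H _3
  _4: M J
  _2: K E
  _3: G L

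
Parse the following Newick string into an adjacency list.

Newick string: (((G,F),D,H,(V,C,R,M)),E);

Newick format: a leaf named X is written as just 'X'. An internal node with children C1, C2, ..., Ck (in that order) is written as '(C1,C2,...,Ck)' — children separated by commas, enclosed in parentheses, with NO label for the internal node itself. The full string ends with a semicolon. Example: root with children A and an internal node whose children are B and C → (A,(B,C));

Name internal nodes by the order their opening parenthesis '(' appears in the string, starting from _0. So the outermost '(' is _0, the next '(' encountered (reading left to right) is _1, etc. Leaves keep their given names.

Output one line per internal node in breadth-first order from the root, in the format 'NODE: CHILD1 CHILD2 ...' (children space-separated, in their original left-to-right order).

Answer: _0: _1 E
_1: _2 D H _3
_2: G F
_3: V C R M

Derivation:
Input: (((G,F),D,H,(V,C,R,M)),E);
Scanning left-to-right, naming '(' by encounter order:
  pos 0: '(' -> open internal node _0 (depth 1)
  pos 1: '(' -> open internal node _1 (depth 2)
  pos 2: '(' -> open internal node _2 (depth 3)
  pos 6: ')' -> close internal node _2 (now at depth 2)
  pos 12: '(' -> open internal node _3 (depth 3)
  pos 20: ')' -> close internal node _3 (now at depth 2)
  pos 21: ')' -> close internal node _1 (now at depth 1)
  pos 24: ')' -> close internal node _0 (now at depth 0)
Total internal nodes: 4
BFS adjacency from root:
  _0: _1 E
  _1: _2 D H _3
  _2: G F
  _3: V C R M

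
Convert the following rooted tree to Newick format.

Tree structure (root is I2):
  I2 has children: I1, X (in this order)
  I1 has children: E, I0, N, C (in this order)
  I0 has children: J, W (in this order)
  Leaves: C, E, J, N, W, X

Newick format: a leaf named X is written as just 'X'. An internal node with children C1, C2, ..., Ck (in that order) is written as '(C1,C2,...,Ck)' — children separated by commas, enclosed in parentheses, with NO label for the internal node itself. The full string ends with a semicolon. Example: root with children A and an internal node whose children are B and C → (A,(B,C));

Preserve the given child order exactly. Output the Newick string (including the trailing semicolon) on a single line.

internal I2 with children ['I1', 'X']
  internal I1 with children ['E', 'I0', 'N', 'C']
    leaf 'E' → 'E'
    internal I0 with children ['J', 'W']
      leaf 'J' → 'J'
      leaf 'W' → 'W'
    → '(J,W)'
    leaf 'N' → 'N'
    leaf 'C' → 'C'
  → '(E,(J,W),N,C)'
  leaf 'X' → 'X'
→ '((E,(J,W),N,C),X)'
Final: ((E,(J,W),N,C),X);

Answer: ((E,(J,W),N,C),X);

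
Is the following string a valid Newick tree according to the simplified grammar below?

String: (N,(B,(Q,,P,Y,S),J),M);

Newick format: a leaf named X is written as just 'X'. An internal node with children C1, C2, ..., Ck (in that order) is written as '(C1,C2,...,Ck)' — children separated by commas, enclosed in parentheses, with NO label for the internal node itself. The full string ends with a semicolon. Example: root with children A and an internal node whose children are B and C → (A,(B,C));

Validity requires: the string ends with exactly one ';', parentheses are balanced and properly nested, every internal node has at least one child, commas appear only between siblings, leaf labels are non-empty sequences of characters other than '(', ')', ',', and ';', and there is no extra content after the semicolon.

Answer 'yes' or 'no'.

Input: (N,(B,(Q,,P,Y,S),J),M);
Paren balance: 3 '(' vs 3 ')' OK
Ends with single ';': True
Full parse: FAILS (empty leaf label at pos 9)
Valid: False

Answer: no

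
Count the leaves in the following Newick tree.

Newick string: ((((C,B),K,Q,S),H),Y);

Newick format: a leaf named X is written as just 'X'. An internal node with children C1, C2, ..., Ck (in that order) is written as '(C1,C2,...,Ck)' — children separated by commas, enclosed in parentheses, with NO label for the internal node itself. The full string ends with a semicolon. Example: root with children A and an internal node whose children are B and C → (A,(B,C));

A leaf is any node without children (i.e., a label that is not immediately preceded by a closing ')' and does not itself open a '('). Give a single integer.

Answer: 7

Derivation:
Newick: ((((C,B),K,Q,S),H),Y);
Scan left-to-right; a leaf is any maximal label run not followed by '(':
  pos 4: leaf 'C' → count = 1
  pos 6: leaf 'B' → count = 2
  pos 9: leaf 'K' → count = 3
  pos 11: leaf 'Q' → count = 4
  pos 13: leaf 'S' → count = 5
  pos 16: leaf 'H' → count = 6
  pos 19: leaf 'Y' → count = 7
Total leaves: 7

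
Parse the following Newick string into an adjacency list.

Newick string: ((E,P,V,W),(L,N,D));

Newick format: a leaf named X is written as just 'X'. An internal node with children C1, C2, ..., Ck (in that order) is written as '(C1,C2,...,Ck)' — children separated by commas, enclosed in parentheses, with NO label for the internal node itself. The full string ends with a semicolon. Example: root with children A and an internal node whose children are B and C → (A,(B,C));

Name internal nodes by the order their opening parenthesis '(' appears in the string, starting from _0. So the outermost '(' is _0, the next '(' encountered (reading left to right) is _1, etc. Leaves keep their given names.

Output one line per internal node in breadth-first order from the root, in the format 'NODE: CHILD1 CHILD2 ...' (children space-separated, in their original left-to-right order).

Answer: _0: _1 _2
_1: E P V W
_2: L N D

Derivation:
Input: ((E,P,V,W),(L,N,D));
Scanning left-to-right, naming '(' by encounter order:
  pos 0: '(' -> open internal node _0 (depth 1)
  pos 1: '(' -> open internal node _1 (depth 2)
  pos 9: ')' -> close internal node _1 (now at depth 1)
  pos 11: '(' -> open internal node _2 (depth 2)
  pos 17: ')' -> close internal node _2 (now at depth 1)
  pos 18: ')' -> close internal node _0 (now at depth 0)
Total internal nodes: 3
BFS adjacency from root:
  _0: _1 _2
  _1: E P V W
  _2: L N D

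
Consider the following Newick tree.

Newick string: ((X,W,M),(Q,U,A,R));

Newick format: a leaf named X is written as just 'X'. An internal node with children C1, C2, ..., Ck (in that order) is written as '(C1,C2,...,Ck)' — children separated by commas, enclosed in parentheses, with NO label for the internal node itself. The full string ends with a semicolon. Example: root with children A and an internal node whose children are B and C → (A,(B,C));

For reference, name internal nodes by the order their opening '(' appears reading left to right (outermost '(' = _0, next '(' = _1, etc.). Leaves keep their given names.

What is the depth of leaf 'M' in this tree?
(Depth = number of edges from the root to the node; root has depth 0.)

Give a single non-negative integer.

Answer: 2

Derivation:
Newick: ((X,W,M),(Q,U,A,R));
Naming internals by '(' encounter order: outermost '(' = _0, next = _1, ...
Query node: M
Path from root: _0 -> _1 -> M
Depth of M: 2 (number of edges from root)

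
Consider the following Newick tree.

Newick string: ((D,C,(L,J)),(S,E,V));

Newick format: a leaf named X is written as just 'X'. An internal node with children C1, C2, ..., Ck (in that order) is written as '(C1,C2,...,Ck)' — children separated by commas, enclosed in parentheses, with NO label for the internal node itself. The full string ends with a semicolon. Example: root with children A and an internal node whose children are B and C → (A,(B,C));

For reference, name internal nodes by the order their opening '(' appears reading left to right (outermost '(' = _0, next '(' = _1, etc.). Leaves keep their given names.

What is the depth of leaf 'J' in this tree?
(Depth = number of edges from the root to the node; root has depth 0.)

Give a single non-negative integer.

Newick: ((D,C,(L,J)),(S,E,V));
Naming internals by '(' encounter order: outermost '(' = _0, next = _1, ...
Query node: J
Path from root: _0 -> _1 -> _2 -> J
Depth of J: 3 (number of edges from root)

Answer: 3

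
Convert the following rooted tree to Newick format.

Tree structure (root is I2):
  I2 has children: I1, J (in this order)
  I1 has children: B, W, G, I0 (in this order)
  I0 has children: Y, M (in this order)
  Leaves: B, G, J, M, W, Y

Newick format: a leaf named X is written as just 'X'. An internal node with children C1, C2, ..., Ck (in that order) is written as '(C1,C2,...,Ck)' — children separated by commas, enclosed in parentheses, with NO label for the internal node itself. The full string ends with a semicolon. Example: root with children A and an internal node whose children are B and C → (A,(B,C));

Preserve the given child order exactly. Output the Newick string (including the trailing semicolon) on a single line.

internal I2 with children ['I1', 'J']
  internal I1 with children ['B', 'W', 'G', 'I0']
    leaf 'B' → 'B'
    leaf 'W' → 'W'
    leaf 'G' → 'G'
    internal I0 with children ['Y', 'M']
      leaf 'Y' → 'Y'
      leaf 'M' → 'M'
    → '(Y,M)'
  → '(B,W,G,(Y,M))'
  leaf 'J' → 'J'
→ '((B,W,G,(Y,M)),J)'
Final: ((B,W,G,(Y,M)),J);

Answer: ((B,W,G,(Y,M)),J);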